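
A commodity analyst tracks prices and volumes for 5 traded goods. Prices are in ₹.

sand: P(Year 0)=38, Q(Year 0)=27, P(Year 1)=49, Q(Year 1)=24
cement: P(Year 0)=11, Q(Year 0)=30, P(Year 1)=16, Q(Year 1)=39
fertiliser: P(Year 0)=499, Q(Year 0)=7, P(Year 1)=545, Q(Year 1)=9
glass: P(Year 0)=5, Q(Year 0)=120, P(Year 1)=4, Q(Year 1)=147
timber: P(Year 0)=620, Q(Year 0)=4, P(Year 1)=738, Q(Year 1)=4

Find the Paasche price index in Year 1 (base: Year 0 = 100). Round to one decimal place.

113.2

Paasche price index uses current-period quantities as weights.
ΣP(Year 1)·Q(Year 1) = 49×24 + 16×39 + 545×9 + 4×147 + 738×4 = 1176 + 624 + 4905 + 588 + 2952 = 10245
ΣP(Year 0)·Q(Year 1) = 38×24 + 11×39 + 499×9 + 5×147 + 620×4 = 912 + 429 + 4491 + 735 + 2480 = 9047
Index = 10245 / 9047 × 100 = 113.2420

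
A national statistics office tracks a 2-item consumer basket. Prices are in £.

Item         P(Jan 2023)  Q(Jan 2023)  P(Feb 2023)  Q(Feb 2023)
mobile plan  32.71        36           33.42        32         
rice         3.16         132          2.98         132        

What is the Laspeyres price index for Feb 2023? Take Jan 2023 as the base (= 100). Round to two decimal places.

Laspeyres price index uses base-period quantities as weights.
ΣP(Feb 2023)·Q(Jan 2023) = 33.42×36 + 2.98×132 = 1203.12 + 393.36 = 1596.48
ΣP(Jan 2023)·Q(Jan 2023) = 32.71×36 + 3.16×132 = 1177.56 + 417.12 = 1594.68
Index = 1596.48 / 1594.68 × 100 = 100.1129

100.11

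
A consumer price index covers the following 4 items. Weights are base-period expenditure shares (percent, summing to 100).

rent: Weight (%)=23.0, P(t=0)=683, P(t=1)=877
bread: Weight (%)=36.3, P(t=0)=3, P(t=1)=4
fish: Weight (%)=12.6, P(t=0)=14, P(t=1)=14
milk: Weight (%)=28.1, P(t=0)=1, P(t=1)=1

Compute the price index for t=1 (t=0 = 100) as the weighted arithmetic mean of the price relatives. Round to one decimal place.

118.6

rent: 23.0 × (877/683) = 23.0 × 1.284041 = 29.5329
bread: 36.3 × (4/3) = 36.3 × 1.333333 = 48.4000
fish: 12.6 × (14/14) = 12.6 × 1.000000 = 12.6000
milk: 28.1 × (1/1) = 28.1 × 1.000000 = 28.1000
Index = Σ wᵢ·(p₁ᵢ/p₀ᵢ) = 29.5329 + 48.4000 + 12.6000 + 28.1000 = 118.6329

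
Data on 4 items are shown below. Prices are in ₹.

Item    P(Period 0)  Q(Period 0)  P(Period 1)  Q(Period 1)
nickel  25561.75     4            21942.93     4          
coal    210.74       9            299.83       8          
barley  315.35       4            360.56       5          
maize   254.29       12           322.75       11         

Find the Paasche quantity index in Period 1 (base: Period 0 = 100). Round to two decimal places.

Paasche quantity index uses current-period prices as weights.
ΣP(Period 1)·Q(Period 1) = 21942.93×4 + 299.83×8 + 360.56×5 + 322.75×11 = 87771.72 + 2398.64 + 1802.8 + 3550.25 = 95523.41
ΣP(Period 1)·Q(Period 0) = 21942.93×4 + 299.83×9 + 360.56×4 + 322.75×12 = 87771.72 + 2698.47 + 1442.24 + 3873 = 95785.43
Index = 95523.41 / 95785.43 × 100 = 99.7265

99.73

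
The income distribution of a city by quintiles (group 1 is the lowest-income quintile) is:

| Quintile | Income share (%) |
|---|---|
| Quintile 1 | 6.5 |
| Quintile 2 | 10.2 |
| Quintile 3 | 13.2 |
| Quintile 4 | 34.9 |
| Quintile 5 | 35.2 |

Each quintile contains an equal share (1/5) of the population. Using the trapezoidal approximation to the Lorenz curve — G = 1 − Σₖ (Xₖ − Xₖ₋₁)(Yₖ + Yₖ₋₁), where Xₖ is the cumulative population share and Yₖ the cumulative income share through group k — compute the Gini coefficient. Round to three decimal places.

Cumulative income shares Yₖ: 0.0650, 0.1670, 0.2990, 0.6480, 1.0000
Σ (Xₖ−Xₖ₋₁)(Yₖ+Yₖ₋₁) = (1/5)(0.0650+0.0000) + (1/5)(0.1670+0.0650) + (1/5)(0.2990+0.1670) + (1/5)(0.6480+0.2990) + (1/5)(1.0000+0.6480)
  = 0.0130 + 0.0464 + 0.0932 + 0.1894 + 0.3296 = 0.6716
G = 1 − 0.6716 = 0.3284

0.328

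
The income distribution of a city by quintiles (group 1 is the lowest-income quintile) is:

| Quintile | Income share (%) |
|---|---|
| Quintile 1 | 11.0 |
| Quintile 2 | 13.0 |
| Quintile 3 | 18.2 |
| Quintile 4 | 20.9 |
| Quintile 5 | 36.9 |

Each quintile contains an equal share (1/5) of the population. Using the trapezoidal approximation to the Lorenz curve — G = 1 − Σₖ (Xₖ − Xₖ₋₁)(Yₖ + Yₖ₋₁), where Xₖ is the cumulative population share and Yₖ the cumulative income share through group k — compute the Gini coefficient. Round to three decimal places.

Cumulative income shares Yₖ: 0.1100, 0.2400, 0.4220, 0.6310, 1.0000
Σ (Xₖ−Xₖ₋₁)(Yₖ+Yₖ₋₁) = (1/5)(0.1100+0.0000) + (1/5)(0.2400+0.1100) + (1/5)(0.4220+0.2400) + (1/5)(0.6310+0.4220) + (1/5)(1.0000+0.6310)
  = 0.0220 + 0.0700 + 0.1324 + 0.2106 + 0.3262 = 0.7612
G = 1 − 0.7612 = 0.2388

0.239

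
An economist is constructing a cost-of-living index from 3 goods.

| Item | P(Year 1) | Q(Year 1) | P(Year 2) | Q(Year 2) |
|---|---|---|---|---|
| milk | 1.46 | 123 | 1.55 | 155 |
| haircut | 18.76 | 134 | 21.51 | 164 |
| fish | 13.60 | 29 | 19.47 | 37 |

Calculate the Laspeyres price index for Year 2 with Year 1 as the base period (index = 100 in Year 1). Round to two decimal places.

117.81

Laspeyres price index uses base-period quantities as weights.
ΣP(Year 2)·Q(Year 1) = 1.55×123 + 21.51×134 + 19.47×29 = 190.65 + 2882.34 + 564.63 = 3637.62
ΣP(Year 1)·Q(Year 1) = 1.46×123 + 18.76×134 + 13.60×29 = 179.58 + 2513.84 + 394.4 = 3087.82
Index = 3637.62 / 3087.82 × 100 = 117.8054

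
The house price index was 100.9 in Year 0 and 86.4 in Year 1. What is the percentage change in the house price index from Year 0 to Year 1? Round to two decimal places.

-14.37%

Change = (86.4 − 100.9) / 100.9 × 100
       = -14.5 / 100.9 × 100 = -14.3707%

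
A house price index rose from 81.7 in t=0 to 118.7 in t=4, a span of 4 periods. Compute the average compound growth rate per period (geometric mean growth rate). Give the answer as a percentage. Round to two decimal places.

9.79%

Growth factor = (118.7/81.7)^(1/4) = (1.452876)^(1/4) = 1.097886
Growth rate = 1.097886 − 1 = 0.097886 = 9.7886%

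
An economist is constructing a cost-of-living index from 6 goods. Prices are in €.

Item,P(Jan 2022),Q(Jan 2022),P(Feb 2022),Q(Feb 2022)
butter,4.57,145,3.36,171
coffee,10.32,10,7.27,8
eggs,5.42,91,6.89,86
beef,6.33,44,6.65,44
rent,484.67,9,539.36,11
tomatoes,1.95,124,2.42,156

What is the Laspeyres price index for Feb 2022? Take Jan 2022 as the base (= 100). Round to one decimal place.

Laspeyres price index uses base-period quantities as weights.
ΣP(Feb 2022)·Q(Jan 2022) = 3.36×145 + 7.27×10 + 6.89×91 + 6.65×44 + 539.36×9 + 2.42×124 = 487.2 + 72.7 + 626.99 + 292.6 + 4854.24 + 300.08 = 6633.81
ΣP(Jan 2022)·Q(Jan 2022) = 4.57×145 + 10.32×10 + 5.42×91 + 6.33×44 + 484.67×9 + 1.95×124 = 662.65 + 103.2 + 493.22 + 278.52 + 4362.03 + 241.8 = 6141.42
Index = 6633.81 / 6141.42 × 100 = 108.0175

108.0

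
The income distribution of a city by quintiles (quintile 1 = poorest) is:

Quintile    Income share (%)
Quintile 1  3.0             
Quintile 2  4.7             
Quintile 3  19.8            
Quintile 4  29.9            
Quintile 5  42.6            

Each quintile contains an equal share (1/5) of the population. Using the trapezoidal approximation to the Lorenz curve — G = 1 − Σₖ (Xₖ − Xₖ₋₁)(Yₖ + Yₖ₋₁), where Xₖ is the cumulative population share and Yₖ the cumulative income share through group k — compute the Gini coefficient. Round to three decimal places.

Cumulative income shares Yₖ: 0.0300, 0.0770, 0.2750, 0.5740, 1.0000
Σ (Xₖ−Xₖ₋₁)(Yₖ+Yₖ₋₁) = (1/5)(0.0300+0.0000) + (1/5)(0.0770+0.0300) + (1/5)(0.2750+0.0770) + (1/5)(0.5740+0.2750) + (1/5)(1.0000+0.5740)
  = 0.0060 + 0.0214 + 0.0704 + 0.1698 + 0.3148 = 0.5824
G = 1 − 0.5824 = 0.4176

0.418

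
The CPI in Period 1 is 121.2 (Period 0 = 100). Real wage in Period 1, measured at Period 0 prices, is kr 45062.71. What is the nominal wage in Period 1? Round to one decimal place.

54616.0

Nominal = Real × (Index/100) = 45062.71 × (121.2/100)
        = 45062.71 × 1.212 = 54616.0045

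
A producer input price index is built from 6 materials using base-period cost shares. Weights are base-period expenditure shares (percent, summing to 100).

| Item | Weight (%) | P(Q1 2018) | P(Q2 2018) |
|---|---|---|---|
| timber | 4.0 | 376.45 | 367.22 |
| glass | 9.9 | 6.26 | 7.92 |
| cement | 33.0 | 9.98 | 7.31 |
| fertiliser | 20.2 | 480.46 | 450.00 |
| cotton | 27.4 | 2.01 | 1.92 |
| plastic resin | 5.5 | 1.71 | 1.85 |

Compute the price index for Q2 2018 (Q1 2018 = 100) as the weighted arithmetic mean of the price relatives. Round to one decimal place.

91.6

timber: 4.0 × (367.22/376.45) = 4.0 × 0.975481 = 3.9019
glass: 9.9 × (7.92/6.26) = 9.9 × 1.265176 = 12.5252
cement: 33.0 × (7.31/9.98) = 33.0 × 0.732465 = 24.1713
fertiliser: 20.2 × (450.00/480.46) = 20.2 × 0.936602 = 18.9194
cotton: 27.4 × (1.92/2.01) = 27.4 × 0.955224 = 26.1731
plastic resin: 5.5 × (1.85/1.71) = 5.5 × 1.081871 = 5.9503
Index = Σ wᵢ·(p₁ᵢ/p₀ᵢ) = 3.9019 + 12.5252 + 24.1713 + 18.9194 + 26.1731 + 5.9503 = 91.6413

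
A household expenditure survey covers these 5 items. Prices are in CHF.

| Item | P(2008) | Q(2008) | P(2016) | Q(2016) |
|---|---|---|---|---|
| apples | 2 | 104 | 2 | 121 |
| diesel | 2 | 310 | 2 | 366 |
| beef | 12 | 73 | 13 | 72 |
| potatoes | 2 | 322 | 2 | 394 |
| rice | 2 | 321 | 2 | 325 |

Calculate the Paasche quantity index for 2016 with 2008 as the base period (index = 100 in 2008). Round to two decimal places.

109.30

Paasche quantity index uses current-period prices as weights.
ΣP(2016)·Q(2016) = 2×121 + 2×366 + 13×72 + 2×394 + 2×325 = 242 + 732 + 936 + 788 + 650 = 3348
ΣP(2016)·Q(2008) = 2×104 + 2×310 + 13×73 + 2×322 + 2×321 = 208 + 620 + 949 + 644 + 642 = 3063
Index = 3348 / 3063 × 100 = 109.3046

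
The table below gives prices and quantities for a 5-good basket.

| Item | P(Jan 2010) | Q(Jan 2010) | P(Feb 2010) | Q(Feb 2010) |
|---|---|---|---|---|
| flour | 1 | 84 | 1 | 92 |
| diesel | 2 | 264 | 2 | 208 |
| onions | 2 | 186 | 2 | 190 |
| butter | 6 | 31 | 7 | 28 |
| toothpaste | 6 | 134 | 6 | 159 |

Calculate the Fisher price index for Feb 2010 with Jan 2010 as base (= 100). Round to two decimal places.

101.48

Laspeyres component (base-period weights):
ΣP(Feb 2010)Q(Jan 2010) = 1×84 + 2×264 + 2×186 + 7×31 + 6×134 = 84 + 528 + 372 + 217 + 804 = 2005
ΣP(Jan 2010)Q(Jan 2010) = 1×84 + 2×264 + 2×186 + 6×31 + 6×134 = 84 + 528 + 372 + 186 + 804 = 1974
L = 2005 / 1974 × 100 = 101.5704
Paasche component (current-period weights):
ΣP(Feb 2010)Q(Feb 2010) = 1×92 + 2×208 + 2×190 + 7×28 + 6×159 = 92 + 416 + 380 + 196 + 954 = 2038
ΣP(Jan 2010)Q(Feb 2010) = 1×92 + 2×208 + 2×190 + 6×28 + 6×159 = 92 + 416 + 380 + 168 + 954 = 2010
P = 2038 / 2010 × 100 = 101.3930
Fisher = √(L × P) = √(101.5704 × 101.3930) = 101.4817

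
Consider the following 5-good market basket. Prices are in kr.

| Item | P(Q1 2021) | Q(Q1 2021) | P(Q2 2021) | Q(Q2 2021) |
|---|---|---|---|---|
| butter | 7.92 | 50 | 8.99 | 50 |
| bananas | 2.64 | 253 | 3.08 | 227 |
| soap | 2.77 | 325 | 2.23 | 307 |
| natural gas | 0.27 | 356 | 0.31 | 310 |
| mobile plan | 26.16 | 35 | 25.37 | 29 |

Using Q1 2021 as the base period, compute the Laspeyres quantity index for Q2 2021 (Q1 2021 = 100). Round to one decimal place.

90.3

Laspeyres quantity index uses base-period prices as weights.
ΣP(Q1 2021)·Q(Q2 2021) = 7.92×50 + 2.64×227 + 2.77×307 + 0.27×310 + 26.16×29 = 396 + 599.28 + 850.39 + 83.7 + 758.64 = 2688.01
ΣP(Q1 2021)·Q(Q1 2021) = 7.92×50 + 2.64×253 + 2.77×325 + 0.27×356 + 26.16×35 = 396 + 667.92 + 900.25 + 96.12 + 915.6 = 2975.89
Index = 2688.01 / 2975.89 × 100 = 90.3263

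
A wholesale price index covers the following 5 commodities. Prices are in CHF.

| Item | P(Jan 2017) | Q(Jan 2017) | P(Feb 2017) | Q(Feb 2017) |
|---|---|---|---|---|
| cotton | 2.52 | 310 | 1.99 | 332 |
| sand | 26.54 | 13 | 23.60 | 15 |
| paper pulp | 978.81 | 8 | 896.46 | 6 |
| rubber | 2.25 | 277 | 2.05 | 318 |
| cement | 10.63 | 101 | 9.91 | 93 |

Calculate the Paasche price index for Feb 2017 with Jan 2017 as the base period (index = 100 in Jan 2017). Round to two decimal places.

Paasche price index uses current-period quantities as weights.
ΣP(Feb 2017)·Q(Feb 2017) = 1.99×332 + 23.60×15 + 896.46×6 + 2.05×318 + 9.91×93 = 660.68 + 354 + 5378.76 + 651.9 + 921.63 = 7966.97
ΣP(Jan 2017)·Q(Feb 2017) = 2.52×332 + 26.54×15 + 978.81×6 + 2.25×318 + 10.63×93 = 836.64 + 398.1 + 5872.86 + 715.5 + 988.59 = 8811.69
Index = 7966.97 / 8811.69 × 100 = 90.4136

90.41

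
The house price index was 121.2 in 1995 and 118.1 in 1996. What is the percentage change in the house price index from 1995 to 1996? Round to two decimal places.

Change = (118.1 − 121.2) / 121.2 × 100
       = -3.1 / 121.2 × 100 = -2.5578%

-2.56%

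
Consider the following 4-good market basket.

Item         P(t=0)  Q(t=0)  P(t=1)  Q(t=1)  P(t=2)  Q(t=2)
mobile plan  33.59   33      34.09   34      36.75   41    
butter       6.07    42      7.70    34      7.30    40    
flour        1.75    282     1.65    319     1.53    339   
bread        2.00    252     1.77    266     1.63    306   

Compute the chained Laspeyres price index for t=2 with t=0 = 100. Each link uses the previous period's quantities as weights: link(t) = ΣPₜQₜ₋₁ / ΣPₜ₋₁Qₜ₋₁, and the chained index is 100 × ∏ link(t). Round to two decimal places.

100.00

Link t=0→t=1:
ΣP(t=1)Q(t=0) = 34.09×33 + 7.70×42 + 1.65×282 + 1.77×252 = 1124.97 + 323.4 + 465.3 + 446.04 = 2359.71
ΣP(t=0)Q(t=0) = 33.59×33 + 6.07×42 + 1.75×282 + 2.00×252 = 1108.47 + 254.94 + 493.5 + 504 = 2360.91
link = 2359.71/2360.91 = 0.999492
Link t=1→t=2:
ΣP(t=2)Q(t=1) = 36.75×34 + 7.30×34 + 1.53×319 + 1.63×266 = 1249.5 + 248.2 + 488.07 + 433.58 = 2419.35
ΣP(t=1)Q(t=1) = 34.09×34 + 7.70×34 + 1.65×319 + 1.77×266 = 1159.06 + 261.8 + 526.35 + 470.82 = 2418.03
link = 2419.35/2418.03 = 1.000546
Chained index = 100 × 0.999492 × 1.000546 = 100.0037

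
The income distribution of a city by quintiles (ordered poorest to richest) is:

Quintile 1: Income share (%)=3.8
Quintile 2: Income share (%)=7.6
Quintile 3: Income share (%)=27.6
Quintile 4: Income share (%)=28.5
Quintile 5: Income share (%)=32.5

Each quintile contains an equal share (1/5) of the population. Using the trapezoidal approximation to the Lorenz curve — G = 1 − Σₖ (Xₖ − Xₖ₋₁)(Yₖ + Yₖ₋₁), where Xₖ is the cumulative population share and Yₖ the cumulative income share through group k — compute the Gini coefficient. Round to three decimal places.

0.313

Cumulative income shares Yₖ: 0.0380, 0.1140, 0.3900, 0.6750, 1.0000
Σ (Xₖ−Xₖ₋₁)(Yₖ+Yₖ₋₁) = (1/5)(0.0380+0.0000) + (1/5)(0.1140+0.0380) + (1/5)(0.3900+0.1140) + (1/5)(0.6750+0.3900) + (1/5)(1.0000+0.6750)
  = 0.0076 + 0.0304 + 0.1008 + 0.2130 + 0.3350 = 0.6868
G = 1 − 0.6868 = 0.3132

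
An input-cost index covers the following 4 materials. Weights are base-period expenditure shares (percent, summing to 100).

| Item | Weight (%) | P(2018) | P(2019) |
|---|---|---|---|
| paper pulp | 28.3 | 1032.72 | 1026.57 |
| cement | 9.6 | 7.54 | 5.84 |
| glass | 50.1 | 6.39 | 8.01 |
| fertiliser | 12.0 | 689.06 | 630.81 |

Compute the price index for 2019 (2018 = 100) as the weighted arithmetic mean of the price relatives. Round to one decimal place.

109.4

paper pulp: 28.3 × (1026.57/1032.72) = 28.3 × 0.994045 = 28.1315
cement: 9.6 × (5.84/7.54) = 9.6 × 0.774536 = 7.4355
glass: 50.1 × (8.01/6.39) = 50.1 × 1.253521 = 62.8014
fertiliser: 12.0 × (630.81/689.06) = 12.0 × 0.915465 = 10.9856
Index = Σ wᵢ·(p₁ᵢ/p₀ᵢ) = 28.1315 + 7.4355 + 62.8014 + 10.9856 = 109.3540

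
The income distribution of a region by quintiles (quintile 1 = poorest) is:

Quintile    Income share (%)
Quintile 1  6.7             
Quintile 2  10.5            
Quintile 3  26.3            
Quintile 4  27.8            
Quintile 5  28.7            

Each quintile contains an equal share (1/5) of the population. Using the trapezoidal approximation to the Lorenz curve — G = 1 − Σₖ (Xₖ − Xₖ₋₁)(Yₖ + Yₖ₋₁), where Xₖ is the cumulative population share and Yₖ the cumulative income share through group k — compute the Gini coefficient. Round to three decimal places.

Cumulative income shares Yₖ: 0.0670, 0.1720, 0.4350, 0.7130, 1.0000
Σ (Xₖ−Xₖ₋₁)(Yₖ+Yₖ₋₁) = (1/5)(0.0670+0.0000) + (1/5)(0.1720+0.0670) + (1/5)(0.4350+0.1720) + (1/5)(0.7130+0.4350) + (1/5)(1.0000+0.7130)
  = 0.0134 + 0.0478 + 0.1214 + 0.2296 + 0.3426 = 0.7548
G = 1 − 0.7548 = 0.2452

0.245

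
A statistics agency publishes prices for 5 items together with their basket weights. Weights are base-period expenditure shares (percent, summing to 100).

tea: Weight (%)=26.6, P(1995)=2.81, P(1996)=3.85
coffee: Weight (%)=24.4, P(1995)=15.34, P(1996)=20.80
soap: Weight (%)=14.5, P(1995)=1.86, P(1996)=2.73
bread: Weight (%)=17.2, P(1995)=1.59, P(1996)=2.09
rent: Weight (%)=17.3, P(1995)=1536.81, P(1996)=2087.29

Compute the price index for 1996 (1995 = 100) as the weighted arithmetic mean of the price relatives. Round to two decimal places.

tea: 26.6 × (3.85/2.81) = 26.6 × 1.370107 = 36.4448
coffee: 24.4 × (20.80/15.34) = 24.4 × 1.355932 = 33.0847
soap: 14.5 × (2.73/1.86) = 14.5 × 1.467742 = 21.2823
bread: 17.2 × (2.09/1.59) = 17.2 × 1.314465 = 22.6088
rent: 17.3 × (2087.29/1536.81) = 17.3 × 1.358197 = 23.4968
Index = Σ wᵢ·(p₁ᵢ/p₀ᵢ) = 36.4448 + 33.0847 + 21.2823 + 22.6088 + 23.4968 = 136.9174

136.92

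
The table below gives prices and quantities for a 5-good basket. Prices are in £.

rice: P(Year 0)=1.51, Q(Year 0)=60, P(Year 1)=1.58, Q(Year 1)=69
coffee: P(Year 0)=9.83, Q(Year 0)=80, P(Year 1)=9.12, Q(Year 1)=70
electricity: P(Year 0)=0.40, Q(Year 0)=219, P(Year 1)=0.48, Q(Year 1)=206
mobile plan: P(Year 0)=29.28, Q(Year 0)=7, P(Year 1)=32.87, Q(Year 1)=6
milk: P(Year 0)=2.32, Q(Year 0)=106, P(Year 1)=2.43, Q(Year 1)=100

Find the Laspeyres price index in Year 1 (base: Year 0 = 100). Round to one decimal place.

Laspeyres price index uses base-period quantities as weights.
ΣP(Year 1)·Q(Year 0) = 1.58×60 + 9.12×80 + 0.48×219 + 32.87×7 + 2.43×106 = 94.8 + 729.6 + 105.12 + 230.09 + 257.58 = 1417.19
ΣP(Year 0)·Q(Year 0) = 1.51×60 + 9.83×80 + 0.40×219 + 29.28×7 + 2.32×106 = 90.6 + 786.4 + 87.6 + 204.96 + 245.92 = 1415.48
Index = 1417.19 / 1415.48 × 100 = 100.1208

100.1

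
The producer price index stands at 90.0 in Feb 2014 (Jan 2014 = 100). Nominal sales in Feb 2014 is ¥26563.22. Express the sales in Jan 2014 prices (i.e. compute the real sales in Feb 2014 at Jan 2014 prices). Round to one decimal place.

29514.7

Real = Nominal ÷ (Index/100) = 26563.22 ÷ (90.0/100)
     = 26563.22 ÷ 0.900 = 29514.6889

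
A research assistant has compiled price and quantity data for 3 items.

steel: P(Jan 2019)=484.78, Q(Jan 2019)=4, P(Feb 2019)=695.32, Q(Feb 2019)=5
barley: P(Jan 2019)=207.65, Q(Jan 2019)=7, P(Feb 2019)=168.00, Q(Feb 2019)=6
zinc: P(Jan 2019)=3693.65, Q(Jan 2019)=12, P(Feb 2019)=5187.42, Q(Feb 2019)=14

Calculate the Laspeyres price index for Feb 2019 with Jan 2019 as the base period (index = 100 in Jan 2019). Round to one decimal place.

Laspeyres price index uses base-period quantities as weights.
ΣP(Feb 2019)·Q(Jan 2019) = 695.32×4 + 168.00×7 + 5187.42×12 = 2781.28 + 1176 + 62249.04 = 66206.32
ΣP(Jan 2019)·Q(Jan 2019) = 484.78×4 + 207.65×7 + 3693.65×12 = 1939.12 + 1453.55 + 44323.8 = 47716.47
Index = 66206.32 / 47716.47 × 100 = 138.7494

138.7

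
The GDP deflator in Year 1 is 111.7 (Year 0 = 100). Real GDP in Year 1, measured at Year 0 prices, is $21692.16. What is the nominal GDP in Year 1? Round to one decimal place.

Nominal = Real × (Index/100) = 21692.16 × (111.7/100)
        = 21692.16 × 1.117 = 24230.1427

24230.1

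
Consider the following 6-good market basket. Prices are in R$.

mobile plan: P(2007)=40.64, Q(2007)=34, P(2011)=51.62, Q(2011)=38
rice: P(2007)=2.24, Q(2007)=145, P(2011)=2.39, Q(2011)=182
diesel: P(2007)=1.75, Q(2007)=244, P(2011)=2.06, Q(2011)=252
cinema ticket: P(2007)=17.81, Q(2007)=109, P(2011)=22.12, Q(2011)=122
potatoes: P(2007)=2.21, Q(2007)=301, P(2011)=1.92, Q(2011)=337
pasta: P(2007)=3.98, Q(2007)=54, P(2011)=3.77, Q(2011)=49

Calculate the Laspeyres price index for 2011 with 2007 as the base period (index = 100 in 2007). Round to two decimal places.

Laspeyres price index uses base-period quantities as weights.
ΣP(2011)·Q(2007) = 51.62×34 + 2.39×145 + 2.06×244 + 22.12×109 + 1.92×301 + 3.77×54 = 1755.08 + 346.55 + 502.64 + 2411.08 + 577.92 + 203.58 = 5796.85
ΣP(2007)·Q(2007) = 40.64×34 + 2.24×145 + 1.75×244 + 17.81×109 + 2.21×301 + 3.98×54 = 1381.76 + 324.8 + 427 + 1941.29 + 665.21 + 214.92 = 4954.98
Index = 5796.85 / 4954.98 × 100 = 116.9904

116.99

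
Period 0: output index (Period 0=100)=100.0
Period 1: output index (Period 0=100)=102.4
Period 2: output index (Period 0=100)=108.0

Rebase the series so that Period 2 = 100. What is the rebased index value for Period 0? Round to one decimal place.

92.6

Rebased(Period 0) = 100.0 / 108.0 × 100 = 92.5926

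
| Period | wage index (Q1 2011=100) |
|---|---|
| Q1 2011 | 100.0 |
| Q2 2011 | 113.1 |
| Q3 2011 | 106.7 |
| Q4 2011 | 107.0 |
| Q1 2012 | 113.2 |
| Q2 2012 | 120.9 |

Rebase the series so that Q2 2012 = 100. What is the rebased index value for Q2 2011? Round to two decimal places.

93.55

Rebased(Q2 2011) = 113.1 / 120.9 × 100 = 93.5484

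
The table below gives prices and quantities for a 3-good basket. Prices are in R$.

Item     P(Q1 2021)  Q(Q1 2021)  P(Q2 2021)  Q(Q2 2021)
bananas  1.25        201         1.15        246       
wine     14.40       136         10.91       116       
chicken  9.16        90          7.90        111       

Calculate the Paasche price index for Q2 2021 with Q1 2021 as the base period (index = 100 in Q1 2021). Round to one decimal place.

81.0

Paasche price index uses current-period quantities as weights.
ΣP(Q2 2021)·Q(Q2 2021) = 1.15×246 + 10.91×116 + 7.90×111 = 282.9 + 1265.56 + 876.9 = 2425.36
ΣP(Q1 2021)·Q(Q2 2021) = 1.25×246 + 14.40×116 + 9.16×111 = 307.5 + 1670.4 + 1016.76 = 2994.66
Index = 2425.36 / 2994.66 × 100 = 80.9895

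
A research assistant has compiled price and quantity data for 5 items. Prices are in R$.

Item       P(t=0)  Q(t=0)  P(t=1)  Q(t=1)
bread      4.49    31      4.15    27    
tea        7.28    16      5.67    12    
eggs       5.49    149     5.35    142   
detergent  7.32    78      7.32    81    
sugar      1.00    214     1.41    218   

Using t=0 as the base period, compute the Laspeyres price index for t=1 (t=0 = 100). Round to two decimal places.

101.65

Laspeyres price index uses base-period quantities as weights.
ΣP(t=1)·Q(t=0) = 4.15×31 + 5.67×16 + 5.35×149 + 7.32×78 + 1.41×214 = 128.65 + 90.72 + 797.15 + 570.96 + 301.74 = 1889.22
ΣP(t=0)·Q(t=0) = 4.49×31 + 7.28×16 + 5.49×149 + 7.32×78 + 1.00×214 = 139.19 + 116.48 + 818.01 + 570.96 + 214 = 1858.64
Index = 1889.22 / 1858.64 × 100 = 101.6453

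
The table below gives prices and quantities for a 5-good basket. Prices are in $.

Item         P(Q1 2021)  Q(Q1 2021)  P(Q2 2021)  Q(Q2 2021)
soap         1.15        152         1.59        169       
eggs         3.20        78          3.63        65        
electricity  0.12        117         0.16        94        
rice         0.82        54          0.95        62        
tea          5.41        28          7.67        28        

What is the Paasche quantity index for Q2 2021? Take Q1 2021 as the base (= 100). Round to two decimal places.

97.99

Paasche quantity index uses current-period prices as weights.
ΣP(Q2 2021)·Q(Q2 2021) = 1.59×169 + 3.63×65 + 0.16×94 + 0.95×62 + 7.67×28 = 268.71 + 235.95 + 15.04 + 58.9 + 214.76 = 793.36
ΣP(Q2 2021)·Q(Q1 2021) = 1.59×152 + 3.63×78 + 0.16×117 + 0.95×54 + 7.67×28 = 241.68 + 283.14 + 18.72 + 51.3 + 214.76 = 809.6
Index = 793.36 / 809.6 × 100 = 97.9941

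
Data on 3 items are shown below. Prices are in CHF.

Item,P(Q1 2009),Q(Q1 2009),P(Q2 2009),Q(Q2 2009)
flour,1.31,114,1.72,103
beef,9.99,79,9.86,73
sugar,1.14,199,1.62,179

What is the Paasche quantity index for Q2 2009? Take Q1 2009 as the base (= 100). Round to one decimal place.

91.5

Paasche quantity index uses current-period prices as weights.
ΣP(Q2 2009)·Q(Q2 2009) = 1.72×103 + 9.86×73 + 1.62×179 = 177.16 + 719.78 + 289.98 = 1186.92
ΣP(Q2 2009)·Q(Q1 2009) = 1.72×114 + 9.86×79 + 1.62×199 = 196.08 + 778.94 + 322.38 = 1297.4
Index = 1186.92 / 1297.4 × 100 = 91.4845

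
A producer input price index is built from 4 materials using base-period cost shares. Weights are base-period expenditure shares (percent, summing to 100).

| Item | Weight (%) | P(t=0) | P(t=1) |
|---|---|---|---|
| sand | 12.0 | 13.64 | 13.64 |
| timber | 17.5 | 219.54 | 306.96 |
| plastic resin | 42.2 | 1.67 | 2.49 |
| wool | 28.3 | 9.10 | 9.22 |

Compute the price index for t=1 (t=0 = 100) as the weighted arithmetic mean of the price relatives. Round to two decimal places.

sand: 12.0 × (13.64/13.64) = 12.0 × 1.000000 = 12.0000
timber: 17.5 × (306.96/219.54) = 17.5 × 1.398196 = 24.4684
plastic resin: 42.2 × (2.49/1.67) = 42.2 × 1.491018 = 62.9210
wool: 28.3 × (9.22/9.10) = 28.3 × 1.013187 = 28.6732
Index = Σ wᵢ·(p₁ᵢ/p₀ᵢ) = 12.0000 + 24.4684 + 62.9210 + 28.6732 = 128.0626

128.06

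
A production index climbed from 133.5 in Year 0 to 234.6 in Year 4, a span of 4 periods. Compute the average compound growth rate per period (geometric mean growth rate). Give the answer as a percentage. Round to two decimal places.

Growth factor = (234.6/133.5)^(1/4) = (1.757303)^(1/4) = 1.151361
Growth rate = 1.151361 − 1 = 0.151361 = 15.1361%

15.14%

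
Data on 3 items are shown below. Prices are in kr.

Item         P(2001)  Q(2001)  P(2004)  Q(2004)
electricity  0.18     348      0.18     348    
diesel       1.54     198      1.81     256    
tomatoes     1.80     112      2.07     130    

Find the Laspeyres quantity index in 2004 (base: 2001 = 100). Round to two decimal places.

Laspeyres quantity index uses base-period prices as weights.
ΣP(2001)·Q(2004) = 0.18×348 + 1.54×256 + 1.80×130 = 62.64 + 394.24 + 234 = 690.88
ΣP(2001)·Q(2001) = 0.18×348 + 1.54×198 + 1.80×112 = 62.64 + 304.92 + 201.6 = 569.16
Index = 690.88 / 569.16 × 100 = 121.3859

121.39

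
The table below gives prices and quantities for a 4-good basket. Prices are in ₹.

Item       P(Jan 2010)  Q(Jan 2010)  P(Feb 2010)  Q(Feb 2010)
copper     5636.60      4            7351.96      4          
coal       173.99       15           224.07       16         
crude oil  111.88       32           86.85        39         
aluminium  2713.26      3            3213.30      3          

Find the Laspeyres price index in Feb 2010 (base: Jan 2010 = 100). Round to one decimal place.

122.5

Laspeyres price index uses base-period quantities as weights.
ΣP(Feb 2010)·Q(Jan 2010) = 7351.96×4 + 224.07×15 + 86.85×32 + 3213.30×3 = 29407.84 + 3361.05 + 2779.2 + 9639.9 = 45187.99
ΣP(Jan 2010)·Q(Jan 2010) = 5636.60×4 + 173.99×15 + 111.88×32 + 2713.26×3 = 22546.4 + 2609.85 + 3580.16 + 8139.78 = 36876.19
Index = 45187.99 / 36876.19 × 100 = 122.5397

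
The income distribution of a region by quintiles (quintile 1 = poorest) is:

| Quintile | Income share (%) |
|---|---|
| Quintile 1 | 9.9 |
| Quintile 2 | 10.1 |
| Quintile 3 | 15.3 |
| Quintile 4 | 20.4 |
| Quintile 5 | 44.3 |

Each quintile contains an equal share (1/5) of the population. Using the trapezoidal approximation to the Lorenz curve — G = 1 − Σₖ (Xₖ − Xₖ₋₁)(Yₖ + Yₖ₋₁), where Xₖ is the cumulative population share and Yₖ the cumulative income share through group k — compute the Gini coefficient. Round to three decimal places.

0.316

Cumulative income shares Yₖ: 0.0990, 0.2000, 0.3530, 0.5570, 1.0000
Σ (Xₖ−Xₖ₋₁)(Yₖ+Yₖ₋₁) = (1/5)(0.0990+0.0000) + (1/5)(0.2000+0.0990) + (1/5)(0.3530+0.2000) + (1/5)(0.5570+0.3530) + (1/5)(1.0000+0.5570)
  = 0.0198 + 0.0598 + 0.1106 + 0.1820 + 0.3114 = 0.6836
G = 1 − 0.6836 = 0.3164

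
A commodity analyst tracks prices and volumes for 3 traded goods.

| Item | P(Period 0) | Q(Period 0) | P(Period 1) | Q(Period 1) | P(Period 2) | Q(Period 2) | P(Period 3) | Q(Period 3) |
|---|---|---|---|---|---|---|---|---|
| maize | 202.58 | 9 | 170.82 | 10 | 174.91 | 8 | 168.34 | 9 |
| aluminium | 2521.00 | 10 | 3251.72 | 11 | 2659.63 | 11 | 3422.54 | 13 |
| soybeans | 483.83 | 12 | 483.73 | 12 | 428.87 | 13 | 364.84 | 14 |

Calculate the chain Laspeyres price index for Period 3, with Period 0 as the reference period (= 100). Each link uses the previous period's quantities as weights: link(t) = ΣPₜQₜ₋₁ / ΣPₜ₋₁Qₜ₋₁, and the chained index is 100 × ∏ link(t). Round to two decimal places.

Link Period 0→Period 1:
ΣP(Period 1)Q(Period 0) = 170.82×9 + 3251.72×10 + 483.73×12 = 1537.38 + 32517.2 + 5804.76 = 39859.34
ΣP(Period 0)Q(Period 0) = 202.58×9 + 2521.00×10 + 483.83×12 = 1823.22 + 25210 + 5805.96 = 32839.18
link = 39859.34/32839.18 = 1.213774
Link Period 1→Period 2:
ΣP(Period 2)Q(Period 1) = 174.91×10 + 2659.63×11 + 428.87×12 = 1749.1 + 29255.93 + 5146.44 = 36151.47
ΣP(Period 1)Q(Period 1) = 170.82×10 + 3251.72×11 + 483.73×12 = 1708.2 + 35768.92 + 5804.76 = 43281.88
link = 36151.47/43281.88 = 0.835256
Link Period 2→Period 3:
ΣP(Period 3)Q(Period 2) = 168.34×8 + 3422.54×11 + 364.84×13 = 1346.72 + 37647.94 + 4742.92 = 43737.58
ΣP(Period 2)Q(Period 2) = 174.91×8 + 2659.63×11 + 428.87×13 = 1399.28 + 29255.93 + 5575.31 = 36230.52
link = 43737.58/36230.52 = 1.207203
Chained index = 100 × 1.213774 × 0.835256 × 1.207203 = 122.3877

122.39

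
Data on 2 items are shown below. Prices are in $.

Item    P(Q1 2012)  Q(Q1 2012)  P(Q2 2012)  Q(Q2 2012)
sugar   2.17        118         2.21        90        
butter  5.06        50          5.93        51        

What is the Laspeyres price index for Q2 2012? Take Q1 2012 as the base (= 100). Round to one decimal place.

109.5

Laspeyres price index uses base-period quantities as weights.
ΣP(Q2 2012)·Q(Q1 2012) = 2.21×118 + 5.93×50 = 260.78 + 296.5 = 557.28
ΣP(Q1 2012)·Q(Q1 2012) = 2.17×118 + 5.06×50 = 256.06 + 253 = 509.06
Index = 557.28 / 509.06 × 100 = 109.4724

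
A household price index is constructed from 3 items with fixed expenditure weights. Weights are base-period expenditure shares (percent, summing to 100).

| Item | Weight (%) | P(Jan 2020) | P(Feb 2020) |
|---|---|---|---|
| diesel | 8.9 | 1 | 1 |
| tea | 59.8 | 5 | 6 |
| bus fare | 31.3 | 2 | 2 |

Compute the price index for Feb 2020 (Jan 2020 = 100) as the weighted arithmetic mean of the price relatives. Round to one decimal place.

112.0

diesel: 8.9 × (1/1) = 8.9 × 1.000000 = 8.9000
tea: 59.8 × (6/5) = 59.8 × 1.200000 = 71.7600
bus fare: 31.3 × (2/2) = 31.3 × 1.000000 = 31.3000
Index = Σ wᵢ·(p₁ᵢ/p₀ᵢ) = 8.9000 + 71.7600 + 31.3000 = 111.9600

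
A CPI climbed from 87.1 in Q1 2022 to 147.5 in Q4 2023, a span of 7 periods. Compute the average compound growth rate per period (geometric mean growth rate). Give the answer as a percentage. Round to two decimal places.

7.82%

Growth factor = (147.5/87.1)^(1/7) = (1.693456)^(1/7) = 1.078157
Growth rate = 1.078157 − 1 = 0.078157 = 7.8157%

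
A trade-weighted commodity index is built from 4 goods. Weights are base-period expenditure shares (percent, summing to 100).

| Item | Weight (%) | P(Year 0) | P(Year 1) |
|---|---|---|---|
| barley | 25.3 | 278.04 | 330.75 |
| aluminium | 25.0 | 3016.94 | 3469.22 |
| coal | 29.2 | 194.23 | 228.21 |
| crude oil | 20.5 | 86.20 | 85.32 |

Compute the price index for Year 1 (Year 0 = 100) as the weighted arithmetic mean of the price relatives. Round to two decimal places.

113.44

barley: 25.3 × (330.75/278.04) = 25.3 × 1.189577 = 30.0963
aluminium: 25.0 × (3469.22/3016.94) = 25.0 × 1.149913 = 28.7478
coal: 29.2 × (228.21/194.23) = 29.2 × 1.174947 = 34.3085
crude oil: 20.5 × (85.32/86.20) = 20.5 × 0.989791 = 20.2907
Index = Σ wᵢ·(p₁ᵢ/p₀ᵢ) = 30.0963 + 28.7478 + 34.3085 + 20.2907 = 113.4433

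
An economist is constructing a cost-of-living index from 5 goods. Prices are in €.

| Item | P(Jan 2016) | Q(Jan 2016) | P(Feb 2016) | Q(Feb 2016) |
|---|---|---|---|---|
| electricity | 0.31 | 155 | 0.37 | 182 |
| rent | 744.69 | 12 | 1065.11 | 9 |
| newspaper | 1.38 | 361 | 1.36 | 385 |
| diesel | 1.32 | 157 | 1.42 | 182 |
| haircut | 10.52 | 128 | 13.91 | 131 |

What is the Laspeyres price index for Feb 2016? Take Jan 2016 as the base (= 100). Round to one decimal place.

138.9

Laspeyres price index uses base-period quantities as weights.
ΣP(Feb 2016)·Q(Jan 2016) = 0.37×155 + 1065.11×12 + 1.36×361 + 1.42×157 + 13.91×128 = 57.35 + 12781.32 + 490.96 + 222.94 + 1780.48 = 15333.05
ΣP(Jan 2016)·Q(Jan 2016) = 0.31×155 + 744.69×12 + 1.38×361 + 1.32×157 + 10.52×128 = 48.05 + 8936.28 + 498.18 + 207.24 + 1346.56 = 11036.31
Index = 15333.05 / 11036.31 × 100 = 138.9328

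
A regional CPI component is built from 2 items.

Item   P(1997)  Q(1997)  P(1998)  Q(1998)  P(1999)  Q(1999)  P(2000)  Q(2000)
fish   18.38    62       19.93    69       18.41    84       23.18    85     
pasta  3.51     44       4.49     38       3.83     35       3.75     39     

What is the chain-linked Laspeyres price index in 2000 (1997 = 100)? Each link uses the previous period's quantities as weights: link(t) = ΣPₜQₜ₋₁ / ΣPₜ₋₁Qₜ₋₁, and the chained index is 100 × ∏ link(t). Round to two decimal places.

125.47

Link 1997→1998:
ΣP(1998)Q(1997) = 19.93×62 + 4.49×44 = 1235.66 + 197.56 = 1433.22
ΣP(1997)Q(1997) = 18.38×62 + 3.51×44 = 1139.56 + 154.44 = 1294
link = 1433.22/1294 = 1.107589
Link 1998→1999:
ΣP(1999)Q(1998) = 18.41×69 + 3.83×38 = 1270.29 + 145.54 = 1415.83
ΣP(1998)Q(1998) = 19.93×69 + 4.49×38 = 1375.17 + 170.62 = 1545.79
link = 1415.83/1545.79 = 0.915926
Link 1999→2000:
ΣP(2000)Q(1999) = 23.18×84 + 3.75×35 = 1947.12 + 131.25 = 2078.37
ΣP(1999)Q(1999) = 18.41×84 + 3.83×35 = 1546.44 + 134.05 = 1680.49
link = 2078.37/1680.49 = 1.236764
Chained index = 100 × 1.107589 × 0.915926 × 1.236764 = 125.4660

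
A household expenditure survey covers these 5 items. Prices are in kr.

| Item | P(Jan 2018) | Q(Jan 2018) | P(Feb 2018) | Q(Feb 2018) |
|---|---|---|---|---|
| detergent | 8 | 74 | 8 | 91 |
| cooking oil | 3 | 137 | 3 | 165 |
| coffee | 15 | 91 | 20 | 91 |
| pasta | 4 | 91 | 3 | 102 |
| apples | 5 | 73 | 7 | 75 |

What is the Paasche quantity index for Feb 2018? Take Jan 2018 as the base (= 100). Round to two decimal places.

Paasche quantity index uses current-period prices as weights.
ΣP(Feb 2018)·Q(Feb 2018) = 8×91 + 3×165 + 20×91 + 3×102 + 7×75 = 728 + 495 + 1820 + 306 + 525 = 3874
ΣP(Feb 2018)·Q(Jan 2018) = 8×74 + 3×137 + 20×91 + 3×91 + 7×73 = 592 + 411 + 1820 + 273 + 511 = 3607
Index = 3874 / 3607 × 100 = 107.4023

107.40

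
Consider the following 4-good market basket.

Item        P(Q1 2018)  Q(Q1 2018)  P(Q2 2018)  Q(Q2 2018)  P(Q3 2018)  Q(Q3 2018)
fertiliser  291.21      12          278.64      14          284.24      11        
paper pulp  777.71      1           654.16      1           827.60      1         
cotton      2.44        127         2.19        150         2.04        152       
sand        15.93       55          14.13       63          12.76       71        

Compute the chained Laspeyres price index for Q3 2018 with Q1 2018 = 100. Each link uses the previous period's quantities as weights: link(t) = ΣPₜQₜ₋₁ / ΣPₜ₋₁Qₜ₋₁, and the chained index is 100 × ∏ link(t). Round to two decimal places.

94.87

Link Q1 2018→Q2 2018:
ΣP(Q2 2018)Q(Q1 2018) = 278.64×12 + 654.16×1 + 2.19×127 + 14.13×55 = 3343.68 + 654.16 + 278.13 + 777.15 = 5053.12
ΣP(Q1 2018)Q(Q1 2018) = 291.21×12 + 777.71×1 + 2.44×127 + 15.93×55 = 3494.52 + 777.71 + 309.88 + 876.15 = 5458.26
link = 5053.12/5458.26 = 0.925775
Link Q2 2018→Q3 2018:
ΣP(Q3 2018)Q(Q2 2018) = 284.24×14 + 827.60×1 + 2.04×150 + 12.76×63 = 3979.36 + 827.6 + 306 + 803.88 = 5916.84
ΣP(Q2 2018)Q(Q2 2018) = 278.64×14 + 654.16×1 + 2.19×150 + 14.13×63 = 3900.96 + 654.16 + 328.5 + 890.19 = 5773.81
link = 5916.84/5773.81 = 1.024772
Chained index = 100 × 0.925775 × 1.024772 = 94.8708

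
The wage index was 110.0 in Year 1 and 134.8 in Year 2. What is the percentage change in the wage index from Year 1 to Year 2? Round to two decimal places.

22.55%

Change = (134.8 − 110.0) / 110.0 × 100
       = 24.8 / 110.0 × 100 = 22.5455%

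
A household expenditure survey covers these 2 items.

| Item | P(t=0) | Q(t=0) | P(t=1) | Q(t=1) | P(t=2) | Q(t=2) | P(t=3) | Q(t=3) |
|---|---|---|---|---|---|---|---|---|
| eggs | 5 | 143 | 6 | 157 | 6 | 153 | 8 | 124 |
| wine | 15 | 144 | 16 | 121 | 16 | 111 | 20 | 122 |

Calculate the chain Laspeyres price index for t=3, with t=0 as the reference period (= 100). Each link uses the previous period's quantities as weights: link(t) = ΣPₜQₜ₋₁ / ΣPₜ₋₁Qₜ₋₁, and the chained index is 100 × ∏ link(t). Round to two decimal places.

Link t=0→t=1:
ΣP(t=1)Q(t=0) = 6×143 + 16×144 = 858 + 2304 = 3162
ΣP(t=0)Q(t=0) = 5×143 + 15×144 = 715 + 2160 = 2875
link = 3162/2875 = 1.099826
Link t=1→t=2:
ΣP(t=2)Q(t=1) = 6×157 + 16×121 = 942 + 1936 = 2878
ΣP(t=1)Q(t=1) = 6×157 + 16×121 = 942 + 1936 = 2878
link = 2878/2878 = 1.000000
Link t=2→t=3:
ΣP(t=3)Q(t=2) = 8×153 + 20×111 = 1224 + 2220 = 3444
ΣP(t=2)Q(t=2) = 6×153 + 16×111 = 918 + 1776 = 2694
link = 3444/2694 = 1.278396
Chained index = 100 × 1.099826 × 1.000000 × 1.278396 = 140.6014

140.60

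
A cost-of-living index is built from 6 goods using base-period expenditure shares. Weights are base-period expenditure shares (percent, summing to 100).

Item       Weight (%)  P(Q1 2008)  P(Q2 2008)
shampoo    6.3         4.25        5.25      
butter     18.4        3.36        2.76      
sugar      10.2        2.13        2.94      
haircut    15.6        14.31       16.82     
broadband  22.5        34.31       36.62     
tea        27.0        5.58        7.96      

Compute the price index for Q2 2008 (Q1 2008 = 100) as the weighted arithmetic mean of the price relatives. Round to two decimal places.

shampoo: 6.3 × (5.25/4.25) = 6.3 × 1.235294 = 7.7824
butter: 18.4 × (2.76/3.36) = 18.4 × 0.821429 = 15.1143
sugar: 10.2 × (2.94/2.13) = 10.2 × 1.380282 = 14.0789
haircut: 15.6 × (16.82/14.31) = 15.6 × 1.175402 = 18.3363
broadband: 22.5 × (36.62/34.31) = 22.5 × 1.067327 = 24.0149
tea: 27.0 × (7.96/5.58) = 27.0 × 1.426523 = 38.5161
Index = Σ wᵢ·(p₁ᵢ/p₀ᵢ) = 7.7824 + 15.1143 + 14.0789 + 18.3363 + 24.0149 + 38.5161 = 117.8428

117.84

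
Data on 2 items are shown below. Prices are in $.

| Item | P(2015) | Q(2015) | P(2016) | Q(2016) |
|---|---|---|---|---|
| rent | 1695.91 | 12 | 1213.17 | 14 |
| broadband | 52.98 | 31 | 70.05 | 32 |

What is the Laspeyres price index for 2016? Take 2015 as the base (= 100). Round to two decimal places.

76.07

Laspeyres price index uses base-period quantities as weights.
ΣP(2016)·Q(2015) = 1213.17×12 + 70.05×31 = 14558.04 + 2171.55 = 16729.59
ΣP(2015)·Q(2015) = 1695.91×12 + 52.98×31 = 20350.92 + 1642.38 = 21993.3
Index = 16729.59 / 21993.3 × 100 = 76.0668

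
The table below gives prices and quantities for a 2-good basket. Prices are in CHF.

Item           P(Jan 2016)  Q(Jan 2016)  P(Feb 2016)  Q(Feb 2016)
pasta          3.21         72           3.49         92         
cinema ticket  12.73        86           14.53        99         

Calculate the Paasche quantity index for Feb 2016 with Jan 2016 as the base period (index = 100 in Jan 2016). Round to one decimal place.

117.2

Paasche quantity index uses current-period prices as weights.
ΣP(Feb 2016)·Q(Feb 2016) = 3.49×92 + 14.53×99 = 321.08 + 1438.47 = 1759.55
ΣP(Feb 2016)·Q(Jan 2016) = 3.49×72 + 14.53×86 = 251.28 + 1249.58 = 1500.86
Index = 1759.55 / 1500.86 × 100 = 117.2361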